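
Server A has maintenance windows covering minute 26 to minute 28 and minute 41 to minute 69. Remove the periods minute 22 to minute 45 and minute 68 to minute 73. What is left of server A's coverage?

minute 26 to minute 28: fully covered by B → removed.
minute 41 to minute 69 minus B → minute 45 to minute 68.

minute 45 to minute 68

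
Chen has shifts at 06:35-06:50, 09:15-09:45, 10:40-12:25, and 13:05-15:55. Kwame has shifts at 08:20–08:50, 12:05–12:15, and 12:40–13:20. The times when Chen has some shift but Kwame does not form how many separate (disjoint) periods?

5

A \ B = 06:35–06:50, 09:15–09:45, 10:40–12:05, 12:15–12:25, 13:20–15:55.
That is 5 disjoint pieces.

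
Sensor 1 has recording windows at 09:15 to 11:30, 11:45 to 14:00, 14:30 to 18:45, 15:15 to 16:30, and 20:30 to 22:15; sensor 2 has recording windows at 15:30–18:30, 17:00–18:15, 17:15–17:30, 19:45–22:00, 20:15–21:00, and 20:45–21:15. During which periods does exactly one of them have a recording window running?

09:15–11:30, 11:45–14:00, 14:30–15:30, 18:30–18:45, 19:45–20:30, 22:00–22:15

A, merged: 09:15–11:30, 11:45–14:00, 14:30–18:45, 20:30–22:15.
B, merged: 15:30–18:30, 19:45–22:00.
A but not B: 09:15–11:30, 11:45–14:00, 14:30–15:30, 18:30–18:45, 22:00–22:15.
B but not A: 19:45–20:30.
Combining gives A △ B.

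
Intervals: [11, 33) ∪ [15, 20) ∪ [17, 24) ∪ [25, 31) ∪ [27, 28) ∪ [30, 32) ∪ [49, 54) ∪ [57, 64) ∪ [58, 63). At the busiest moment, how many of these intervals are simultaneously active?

3

At 17, 3 of the intervals are simultaneously active.
No point has more.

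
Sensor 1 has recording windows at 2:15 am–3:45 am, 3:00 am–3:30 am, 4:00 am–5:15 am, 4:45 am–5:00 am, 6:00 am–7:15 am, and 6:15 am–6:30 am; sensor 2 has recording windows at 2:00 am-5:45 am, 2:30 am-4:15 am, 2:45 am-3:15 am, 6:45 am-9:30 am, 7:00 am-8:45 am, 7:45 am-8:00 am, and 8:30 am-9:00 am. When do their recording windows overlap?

2:15 am-3:45 am, 4:00 am-5:15 am, 6:45 am-7:15 am

Merge the first list: 2:15 am-3:45 am, 4:00 am-5:15 am, 6:00 am-7:15 am.
Merge the second list: 2:00 am-5:45 am, 6:45 am-9:30 am.
2:15 am-3:45 am meets the second set on 2:15 am-3:45 am.
4:00 am-5:15 am meets the second set on 4:00 am-5:15 am.
6:00 am-7:15 am meets the second set on 6:45 am-7:15 am.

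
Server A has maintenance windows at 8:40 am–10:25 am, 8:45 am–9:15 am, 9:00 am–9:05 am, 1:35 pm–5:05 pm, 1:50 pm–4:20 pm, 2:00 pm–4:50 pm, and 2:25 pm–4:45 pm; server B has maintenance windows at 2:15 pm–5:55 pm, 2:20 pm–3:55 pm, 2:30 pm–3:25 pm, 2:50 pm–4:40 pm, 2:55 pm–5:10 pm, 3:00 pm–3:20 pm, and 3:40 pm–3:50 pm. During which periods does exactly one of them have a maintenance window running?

First set merges to 8:40 am-10:25 am, 1:35 pm-5:05 pm.
Second set merges to 2:15 pm-5:55 pm.
Only in the first: 8:40 am-10:25 am, 1:35 pm-2:15 pm.
Only in the second: 5:05 pm-5:55 pm.
Together these are the periods covered by exactly one.

8:40 am-10:25 am, 1:35 pm-2:15 pm, 5:05 pm-5:55 pm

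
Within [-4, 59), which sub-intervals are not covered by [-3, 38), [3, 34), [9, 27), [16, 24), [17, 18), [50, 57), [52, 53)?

[-4, -3) ∪ [38, 50) ∪ [57, 59)

After merging, the occupied span is [-3, 38), [50, 57).
Uncovered inside [-4, 59): [-4, -3), [38, 50), [57, 59).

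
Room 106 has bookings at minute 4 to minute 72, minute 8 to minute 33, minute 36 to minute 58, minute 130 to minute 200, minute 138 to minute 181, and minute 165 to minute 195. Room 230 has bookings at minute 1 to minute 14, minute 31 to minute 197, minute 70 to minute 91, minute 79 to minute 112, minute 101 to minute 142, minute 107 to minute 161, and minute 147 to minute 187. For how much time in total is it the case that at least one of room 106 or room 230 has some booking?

199 minutes

First set merges to minute 4 to minute 72, minute 130 to minute 200.
Second set merges to minute 1 to minute 14, minute 31 to minute 197.
A ∪ B = minute 1 to minute 200.
Total: 199 minutes.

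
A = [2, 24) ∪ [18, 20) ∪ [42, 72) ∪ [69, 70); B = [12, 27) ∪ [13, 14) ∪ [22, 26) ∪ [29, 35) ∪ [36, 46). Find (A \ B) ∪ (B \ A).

[2, 12) ∪ [24, 27) ∪ [29, 35) ∪ [36, 42) ∪ [46, 72)

First set merges to [2, 24), [42, 72).
Second set merges to [12, 27), [29, 35), [36, 46).
Only in the first: [2, 12), [46, 72).
Only in the second: [24, 27), [29, 35), [36, 42).
Together these are the periods covered by exactly one.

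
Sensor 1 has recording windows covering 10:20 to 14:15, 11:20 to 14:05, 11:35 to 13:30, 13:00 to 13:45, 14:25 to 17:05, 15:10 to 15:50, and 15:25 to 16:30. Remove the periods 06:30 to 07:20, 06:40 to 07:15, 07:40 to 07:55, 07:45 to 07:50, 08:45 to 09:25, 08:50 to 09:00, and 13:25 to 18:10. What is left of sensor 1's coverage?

Merge the first list: 10:20–14:15, 14:25–17:05.
Merge the second list: 06:30–07:20, 07:40–07:55, 08:45–09:25, 13:25–18:10.
10:20–14:15 minus B → 10:20–13:25.
14:25–17:05: fully covered by B → removed.

10:20–13:25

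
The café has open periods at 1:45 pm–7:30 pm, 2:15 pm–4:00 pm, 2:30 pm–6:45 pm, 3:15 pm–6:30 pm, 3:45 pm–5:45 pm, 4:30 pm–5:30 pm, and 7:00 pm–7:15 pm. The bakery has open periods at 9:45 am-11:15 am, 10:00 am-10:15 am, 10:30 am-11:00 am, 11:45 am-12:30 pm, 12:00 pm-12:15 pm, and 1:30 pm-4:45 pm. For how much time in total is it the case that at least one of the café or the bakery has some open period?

First set merges to 1:45 pm–7:30 pm.
Second set merges to 9:45 am–11:15 am, 11:45 am–12:30 pm, 1:30 pm–4:45 pm.
A ∪ B = 9:45 am–11:15 am, 11:45 am–12:30 pm, 1:30 pm–7:30 pm.
Total: 1 h 30 min + 45 min + 6 h = 8 h 15 min.

8 h 15 min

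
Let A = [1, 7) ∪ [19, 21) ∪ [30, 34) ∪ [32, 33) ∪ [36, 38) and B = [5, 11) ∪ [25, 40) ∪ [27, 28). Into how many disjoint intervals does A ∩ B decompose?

First set merges to [1, 7), [19, 21), [30, 34), [36, 38).
Second set merges to [5, 11), [25, 40).
A ∩ B = [5, 7), [30, 34), [36, 38).
That is 3 disjoint pieces.

3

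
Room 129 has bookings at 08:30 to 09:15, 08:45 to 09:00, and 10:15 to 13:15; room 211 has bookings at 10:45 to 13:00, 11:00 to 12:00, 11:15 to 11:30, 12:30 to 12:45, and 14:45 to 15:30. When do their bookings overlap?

10:45–13:00

First set merges to 08:30–09:15, 10:15–13:15.
Second set merges to 10:45–13:00, 14:45–15:30.
08:30–09:15 falls entirely outside B.
10:15–13:15 overlaps B on 10:45–13:00.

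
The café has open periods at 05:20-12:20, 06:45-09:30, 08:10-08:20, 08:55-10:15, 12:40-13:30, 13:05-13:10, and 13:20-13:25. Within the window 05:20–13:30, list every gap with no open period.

After merging, the occupied span is 05:20–12:20, 12:40–13:30.
Uncovered inside 05:20–13:30: 12:20–12:40.

12:20–12:40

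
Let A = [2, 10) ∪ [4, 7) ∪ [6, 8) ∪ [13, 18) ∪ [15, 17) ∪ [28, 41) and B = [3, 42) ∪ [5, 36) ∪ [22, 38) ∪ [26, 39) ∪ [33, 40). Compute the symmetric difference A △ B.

First set merges to [2, 10), [13, 18), [28, 41).
Second set merges to [3, 42).
Only in the first: [2, 3).
Only in the second: [10, 13), [18, 28), [41, 42).
Together these are the periods covered by exactly one.

[2, 3) ∪ [10, 13) ∪ [18, 28) ∪ [41, 42)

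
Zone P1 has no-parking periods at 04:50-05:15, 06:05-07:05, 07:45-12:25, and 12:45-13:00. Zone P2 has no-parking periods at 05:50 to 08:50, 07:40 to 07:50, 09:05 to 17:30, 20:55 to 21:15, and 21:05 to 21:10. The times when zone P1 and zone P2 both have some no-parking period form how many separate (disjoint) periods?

Second set merges to 05:50–08:50, 09:05–17:30, 20:55–21:15.
A ∩ B = 06:05–07:05, 07:45–08:50, 09:05–12:25, 12:45–13:00.
That is 4 disjoint pieces.

4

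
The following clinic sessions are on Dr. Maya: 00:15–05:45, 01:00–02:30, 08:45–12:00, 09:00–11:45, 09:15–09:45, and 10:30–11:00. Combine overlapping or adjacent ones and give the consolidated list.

01:00–02:30 overlaps/touches 00:15–05:45 → extend to 00:15–05:45.
08:45–12:00 is disjoint → start new block.
09:00–11:45 overlaps/touches 08:45–12:00 → extend to 08:45–12:00.
09:15–09:45 overlaps/touches 08:45–12:00 → extend to 08:45–12:00.
10:30–11:00 overlaps/touches 08:45–12:00 → extend to 08:45–12:00.

00:15–05:45, 08:45–12:00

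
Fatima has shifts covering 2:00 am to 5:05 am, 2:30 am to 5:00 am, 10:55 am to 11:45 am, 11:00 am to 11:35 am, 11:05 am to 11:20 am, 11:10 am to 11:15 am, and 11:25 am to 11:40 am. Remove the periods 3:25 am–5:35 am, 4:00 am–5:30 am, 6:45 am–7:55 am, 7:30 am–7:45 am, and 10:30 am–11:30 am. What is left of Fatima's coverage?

2:00 am–3:25 am, 11:30 am–11:45 am

Merge the first list: 2:00 am–5:05 am, 10:55 am–11:45 am.
Merge the second list: 3:25 am–5:35 am, 6:45 am–7:55 am, 10:30 am–11:30 am.
2:00 am–5:05 am with B removed leaves 2:00 am–3:25 am.
10:55 am–11:45 am with B removed leaves 11:30 am–11:45 am.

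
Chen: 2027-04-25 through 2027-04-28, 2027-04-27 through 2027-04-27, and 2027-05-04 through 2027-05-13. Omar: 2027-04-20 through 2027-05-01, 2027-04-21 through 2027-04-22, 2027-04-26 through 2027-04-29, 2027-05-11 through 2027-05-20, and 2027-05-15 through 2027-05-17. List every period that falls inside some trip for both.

Merge the first list: 2027-04-25 through 2027-04-28, 2027-05-04 through 2027-05-13.
Merge the second list: 2027-04-20 through 2027-05-01, 2027-05-11 through 2027-05-20.
2027-04-25 through 2027-04-28 ∩ B → 2027-04-25 through 2027-04-28.
2027-05-04 through 2027-05-13 ∩ B → 2027-05-11 through 2027-05-13.

2027-04-25 through 2027-04-28, 2027-05-11 through 2027-05-13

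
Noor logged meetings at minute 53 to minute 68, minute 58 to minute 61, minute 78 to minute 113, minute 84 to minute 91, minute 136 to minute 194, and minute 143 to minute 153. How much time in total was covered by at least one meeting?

Merged: minute 53 to minute 68, minute 78 to minute 113, minute 136 to minute 194.
Lengths: 15 minutes + 35 minutes + 58 minutes = 108 minutes.

108 minutes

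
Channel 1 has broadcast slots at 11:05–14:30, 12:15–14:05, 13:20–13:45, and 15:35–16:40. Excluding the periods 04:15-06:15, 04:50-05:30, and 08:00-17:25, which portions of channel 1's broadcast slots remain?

none

Merge the first list: 11:05–14:30, 15:35–16:40.
Merge the second list: 04:15–06:15, 08:00–17:25.
11:05–14:30 lies entirely inside B → drops out.
15:35–16:40 lies entirely inside B → drops out.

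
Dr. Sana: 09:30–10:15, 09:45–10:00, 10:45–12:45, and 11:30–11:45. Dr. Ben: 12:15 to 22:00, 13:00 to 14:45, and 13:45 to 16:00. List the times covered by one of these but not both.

09:30-10:15, 10:45-12:15, 12:45-22:00

A, merged: 09:30-10:15, 10:45-12:45.
B, merged: 12:15-22:00.
A \ B = 09:30-10:15, 10:45-12:15.
B \ A = 12:45-22:00.
Union of the two gives the symmetric difference.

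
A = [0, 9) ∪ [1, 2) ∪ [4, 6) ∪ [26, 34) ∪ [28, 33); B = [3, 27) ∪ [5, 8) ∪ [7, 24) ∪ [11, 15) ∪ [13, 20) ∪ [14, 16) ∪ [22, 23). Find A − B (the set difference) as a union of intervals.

[0, 3) ∪ [27, 34)

First set merges to [0, 9), [26, 34).
Second set merges to [3, 27).
[0, 9) minus B → [0, 3).
[26, 34) minus B → [27, 34).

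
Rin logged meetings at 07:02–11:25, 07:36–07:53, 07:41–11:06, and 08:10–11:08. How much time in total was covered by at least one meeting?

4 h 23 min

Merged: 07:02–11:25.
Length: 4 h 23 min.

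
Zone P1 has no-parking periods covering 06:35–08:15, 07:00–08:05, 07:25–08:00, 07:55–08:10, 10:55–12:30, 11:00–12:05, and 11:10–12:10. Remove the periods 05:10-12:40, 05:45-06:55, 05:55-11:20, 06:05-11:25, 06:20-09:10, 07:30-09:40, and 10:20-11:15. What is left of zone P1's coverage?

none

Merge the first list: 06:35–08:15, 10:55–12:30.
Merge the second list: 05:10–12:40.
06:35–08:15 lies entirely inside B → drops out.
10:55–12:30 lies entirely inside B → drops out.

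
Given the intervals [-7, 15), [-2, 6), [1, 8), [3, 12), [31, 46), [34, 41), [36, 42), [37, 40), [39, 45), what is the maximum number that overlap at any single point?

5

At 39, 5 of the intervals are simultaneously active.
No point has more.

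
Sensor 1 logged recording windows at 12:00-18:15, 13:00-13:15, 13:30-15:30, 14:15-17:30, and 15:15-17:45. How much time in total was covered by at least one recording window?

6 h 15 min

Merged: 12:00–18:15.
Length: 6 h 15 min.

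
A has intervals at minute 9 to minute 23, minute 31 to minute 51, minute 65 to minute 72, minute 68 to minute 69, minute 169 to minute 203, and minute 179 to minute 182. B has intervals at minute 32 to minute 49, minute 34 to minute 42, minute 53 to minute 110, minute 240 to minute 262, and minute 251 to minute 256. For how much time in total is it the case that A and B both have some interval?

24 minutes

A, merged: minute 9 to minute 23, minute 31 to minute 51, minute 65 to minute 72, minute 169 to minute 203.
B, merged: minute 32 to minute 49, minute 53 to minute 110, minute 240 to minute 262.
A ∩ B = minute 32 to minute 49, minute 65 to minute 72.
Total: 17 minutes + 7 minutes = 24 minutes.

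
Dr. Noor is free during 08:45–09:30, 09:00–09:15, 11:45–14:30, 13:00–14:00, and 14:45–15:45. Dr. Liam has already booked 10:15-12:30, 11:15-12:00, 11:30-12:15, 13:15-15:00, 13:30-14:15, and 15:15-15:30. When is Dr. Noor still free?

08:45–09:30, 12:30–13:15, 15:00–15:15, 15:30–15:45

First set merges to 08:45–09:30, 11:45–14:30, 14:45–15:45.
Second set merges to 10:15–12:30, 13:15–15:00, 15:15–15:30.
08:45–09:30: nothing removed.
11:45–14:30 \ B = 12:30–13:15.
14:45–15:45 \ B = 15:00–15:15, 15:30–15:45.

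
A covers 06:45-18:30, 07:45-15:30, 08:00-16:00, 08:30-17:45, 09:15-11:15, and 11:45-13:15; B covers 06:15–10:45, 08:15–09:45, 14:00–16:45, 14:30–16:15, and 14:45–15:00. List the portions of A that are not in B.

10:45-14:00, 16:45-18:30

Merge the first list: 06:45-18:30.
Merge the second list: 06:15-10:45, 14:00-16:45.
06:45-18:30 \ B = 10:45-14:00, 16:45-18:30.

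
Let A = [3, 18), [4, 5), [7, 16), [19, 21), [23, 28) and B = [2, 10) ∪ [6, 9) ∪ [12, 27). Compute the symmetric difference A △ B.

Merge the first list: [3, 18), [19, 21), [23, 28).
Merge the second list: [2, 10), [12, 27).
Only in the first: [10, 12), [27, 28).
Only in the second: [2, 3), [18, 19), [21, 23).
Together these are the periods covered by exactly one.

[2, 3) ∪ [10, 12) ∪ [18, 19) ∪ [21, 23) ∪ [27, 28)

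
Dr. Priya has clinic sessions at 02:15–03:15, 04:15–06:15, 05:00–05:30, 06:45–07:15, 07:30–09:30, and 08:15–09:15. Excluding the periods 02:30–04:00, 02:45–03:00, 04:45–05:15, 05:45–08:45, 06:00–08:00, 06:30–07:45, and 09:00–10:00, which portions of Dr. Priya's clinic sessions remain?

A, merged: 02:15–03:15, 04:15–06:15, 06:45–07:15, 07:30–09:30.
B, merged: 02:30–04:00, 04:45–05:15, 05:45–08:45, 09:00–10:00.
02:15–03:15 with B removed leaves 02:15–02:30.
04:15–06:15 with B removed leaves 04:15–04:45, 05:15–05:45.
06:45–07:15 lies entirely inside B → drops out.
07:30–09:30 with B removed leaves 08:45–09:00.

02:15–02:30, 04:15–04:45, 05:15–05:45, 08:45–09:00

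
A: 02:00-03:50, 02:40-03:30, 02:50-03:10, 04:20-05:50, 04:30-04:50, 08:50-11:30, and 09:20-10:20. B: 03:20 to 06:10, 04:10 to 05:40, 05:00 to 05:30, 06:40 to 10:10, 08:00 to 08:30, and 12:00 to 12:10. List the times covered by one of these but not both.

02:00–03:20, 03:50–04:20, 05:50–06:10, 06:40–08:50, 10:10–11:30, 12:00–12:10

A, merged: 02:00–03:50, 04:20–05:50, 08:50–11:30.
B, merged: 03:20–06:10, 06:40–10:10, 12:00–12:10.
A \ B = 02:00–03:20, 10:10–11:30.
B \ A = 03:50–04:20, 05:50–06:10, 06:40–08:50, 12:00–12:10.
Union of the two gives the symmetric difference.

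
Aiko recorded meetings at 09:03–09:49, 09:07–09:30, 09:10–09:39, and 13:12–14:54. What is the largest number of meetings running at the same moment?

3

Walk the sorted start/end points keeping a running depth.
The depth first hits 3 at 09:10.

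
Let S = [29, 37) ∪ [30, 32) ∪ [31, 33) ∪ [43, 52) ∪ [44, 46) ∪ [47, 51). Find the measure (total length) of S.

17

Merged: [29, 37), [43, 52).
Lengths: 8 + 9 = 17.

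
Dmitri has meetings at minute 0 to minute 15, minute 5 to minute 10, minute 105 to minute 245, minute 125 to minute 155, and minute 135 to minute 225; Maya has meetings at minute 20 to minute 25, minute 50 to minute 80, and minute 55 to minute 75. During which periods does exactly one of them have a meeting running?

minute 0 to minute 15, minute 20 to minute 25, minute 50 to minute 80, minute 105 to minute 245

Merge the first list: minute 0 to minute 15, minute 105 to minute 245.
Merge the second list: minute 20 to minute 25, minute 50 to minute 80.
A \ B = minute 0 to minute 15, minute 105 to minute 245.
B \ A = minute 20 to minute 25, minute 50 to minute 80.
Union of the two gives the symmetric difference.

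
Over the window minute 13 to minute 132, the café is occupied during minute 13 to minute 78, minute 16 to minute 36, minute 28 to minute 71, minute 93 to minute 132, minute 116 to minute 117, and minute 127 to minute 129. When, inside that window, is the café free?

minute 78 to minute 93

The merged coverage is minute 13 to minute 78, minute 93 to minute 132.
Uncovered inside minute 13 to minute 132: minute 78 to minute 93.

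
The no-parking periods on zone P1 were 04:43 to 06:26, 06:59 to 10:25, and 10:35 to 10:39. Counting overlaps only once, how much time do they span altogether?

Merged: 04:43-06:26, 06:59-10:25, 10:35-10:39.
Lengths: 1 h 43 min + 3 h 26 min + 4 min = 5 h 13 min.

5 h 13 min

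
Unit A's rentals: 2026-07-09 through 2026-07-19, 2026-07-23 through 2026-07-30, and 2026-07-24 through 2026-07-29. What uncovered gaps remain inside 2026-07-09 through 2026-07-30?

2026-07-20 through 2026-07-22

After merging, the occupied span is 2026-07-09 through 2026-07-19, 2026-07-23 through 2026-07-30.
Gaps within 2026-07-09 through 2026-07-30: 2026-07-20 through 2026-07-22.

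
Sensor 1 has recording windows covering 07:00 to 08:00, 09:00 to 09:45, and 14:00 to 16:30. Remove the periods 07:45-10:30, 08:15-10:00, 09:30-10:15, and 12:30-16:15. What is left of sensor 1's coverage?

07:00–07:45, 16:15–16:30

Second set merges to 07:45–10:30, 12:30–16:15.
07:00–08:00 minus B → 07:00–07:45.
09:00–09:45: fully covered by B → removed.
14:00–16:30 minus B → 16:15–16:30.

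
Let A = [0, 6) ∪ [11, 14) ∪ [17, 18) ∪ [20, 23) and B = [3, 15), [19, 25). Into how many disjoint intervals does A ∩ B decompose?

A ∩ B = [3, 6), [11, 14), [20, 23).
That is 3 disjoint pieces.

3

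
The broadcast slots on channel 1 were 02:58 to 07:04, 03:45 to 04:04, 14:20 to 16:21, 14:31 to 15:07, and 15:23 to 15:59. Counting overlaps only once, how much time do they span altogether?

6 h 7 min

Merged: 02:58–07:04, 14:20–16:21.
Lengths: 4 h 6 min + 2 h 1 min = 6 h 7 min.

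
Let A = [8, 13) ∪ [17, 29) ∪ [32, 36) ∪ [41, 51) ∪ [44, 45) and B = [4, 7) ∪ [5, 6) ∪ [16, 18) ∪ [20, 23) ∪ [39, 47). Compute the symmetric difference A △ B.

First set merges to [8, 13), [17, 29), [32, 36), [41, 51).
Second set merges to [4, 7), [16, 18), [20, 23), [39, 47).
A \ B = [8, 13), [18, 20), [23, 29), [32, 36), [47, 51).
B \ A = [4, 7), [16, 17), [39, 41).
Union of the two gives the symmetric difference.

[4, 7) ∪ [8, 13) ∪ [16, 17) ∪ [18, 20) ∪ [23, 29) ∪ [32, 36) ∪ [39, 41) ∪ [47, 51)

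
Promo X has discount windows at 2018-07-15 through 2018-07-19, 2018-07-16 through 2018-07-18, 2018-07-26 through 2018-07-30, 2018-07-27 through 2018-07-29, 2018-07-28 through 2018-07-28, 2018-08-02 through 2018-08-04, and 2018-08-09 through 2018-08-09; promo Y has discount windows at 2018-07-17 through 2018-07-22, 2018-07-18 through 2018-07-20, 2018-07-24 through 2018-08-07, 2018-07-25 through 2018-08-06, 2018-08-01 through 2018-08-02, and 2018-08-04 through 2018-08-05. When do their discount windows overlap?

2018-07-17 through 2018-07-19, 2018-07-26 through 2018-07-30, 2018-08-02 through 2018-08-04

A, merged: 2018-07-15 through 2018-07-19, 2018-07-26 through 2018-07-30, 2018-08-02 through 2018-08-04, 2018-08-09 through 2018-08-09.
B, merged: 2018-07-17 through 2018-07-22, 2018-07-24 through 2018-08-07.
2018-07-15 through 2018-07-19 overlaps B on 2018-07-17 through 2018-07-19.
2018-07-26 through 2018-07-30 overlaps B on 2018-07-26 through 2018-07-30.
2018-08-02 through 2018-08-04 overlaps B on 2018-08-02 through 2018-08-04.
2018-08-09 through 2018-08-09 falls entirely outside B.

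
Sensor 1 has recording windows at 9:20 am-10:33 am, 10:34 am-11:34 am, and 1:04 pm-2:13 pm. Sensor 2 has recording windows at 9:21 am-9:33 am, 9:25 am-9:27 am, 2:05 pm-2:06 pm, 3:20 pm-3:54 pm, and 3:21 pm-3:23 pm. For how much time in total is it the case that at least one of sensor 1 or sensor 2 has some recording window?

3 h 56 min

Second set merges to 9:21 am–9:33 am, 2:05 pm–2:06 pm, 3:20 pm–3:54 pm.
A ∪ B = 9:20 am–10:33 am, 10:34 am–11:34 am, 1:04 pm–2:13 pm, 3:20 pm–3:54 pm.
Total: 1 h 13 min + 1 h + 1 h 9 min + 34 min = 3 h 56 min.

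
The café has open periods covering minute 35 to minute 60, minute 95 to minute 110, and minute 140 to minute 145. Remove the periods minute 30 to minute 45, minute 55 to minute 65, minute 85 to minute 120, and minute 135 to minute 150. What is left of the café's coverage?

minute 45 to minute 55

minute 35 to minute 60 minus B → minute 45 to minute 55.
minute 95 to minute 110: fully covered by B → removed.
minute 140 to minute 145: fully covered by B → removed.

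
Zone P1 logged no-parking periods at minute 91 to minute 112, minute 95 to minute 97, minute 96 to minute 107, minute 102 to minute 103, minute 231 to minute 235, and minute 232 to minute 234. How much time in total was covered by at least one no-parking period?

25 minutes

Merged: minute 91 to minute 112, minute 231 to minute 235.
Lengths: 21 minutes + 4 minutes = 25 minutes.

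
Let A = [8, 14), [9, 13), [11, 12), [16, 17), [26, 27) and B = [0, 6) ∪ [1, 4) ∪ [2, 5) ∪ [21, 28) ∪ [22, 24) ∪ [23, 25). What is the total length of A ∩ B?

A, merged: [8, 14), [16, 17), [26, 27).
B, merged: [0, 6), [21, 28).
A ∩ B = [26, 27).
Total: 1.

1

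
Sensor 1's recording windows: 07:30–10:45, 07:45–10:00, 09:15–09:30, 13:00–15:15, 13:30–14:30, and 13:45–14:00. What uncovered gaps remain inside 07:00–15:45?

After merging, the occupied span is 07:30-10:45, 13:00-15:15.
Complement within 07:00-15:45: 07:00-07:30, 10:45-13:00, 15:15-15:45.

07:00-07:30, 10:45-13:00, 15:15-15:45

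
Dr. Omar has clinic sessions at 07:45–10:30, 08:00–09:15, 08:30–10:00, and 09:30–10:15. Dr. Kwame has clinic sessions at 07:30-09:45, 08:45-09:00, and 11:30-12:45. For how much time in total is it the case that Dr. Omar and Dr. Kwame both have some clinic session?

First set merges to 07:45–10:30.
Second set merges to 07:30–09:45, 11:30–12:45.
A ∩ B = 07:45–09:45.
Total: 2 h.

2 h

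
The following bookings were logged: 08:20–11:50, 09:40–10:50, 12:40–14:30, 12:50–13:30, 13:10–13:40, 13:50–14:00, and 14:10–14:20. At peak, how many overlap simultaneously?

3

Walk the sorted start/end points keeping a running depth.
The depth first hits 3 at 13:10.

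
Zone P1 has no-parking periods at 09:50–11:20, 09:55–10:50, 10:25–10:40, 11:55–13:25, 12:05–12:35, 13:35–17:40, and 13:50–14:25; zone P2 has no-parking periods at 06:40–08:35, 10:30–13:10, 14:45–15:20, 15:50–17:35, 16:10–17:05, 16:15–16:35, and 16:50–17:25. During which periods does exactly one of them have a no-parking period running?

A, merged: 09:50–11:20, 11:55–13:25, 13:35–17:40.
B, merged: 06:40–08:35, 10:30–13:10, 14:45–15:20, 15:50–17:35.
A \ B = 09:50–10:30, 13:10–13:25, 13:35–14:45, 15:20–15:50, 17:35–17:40.
B \ A = 06:40–08:35, 11:20–11:55.
Union of the two gives the symmetric difference.

06:40–08:35, 09:50–10:30, 11:20–11:55, 13:10–13:25, 13:35–14:45, 15:20–15:50, 17:35–17:40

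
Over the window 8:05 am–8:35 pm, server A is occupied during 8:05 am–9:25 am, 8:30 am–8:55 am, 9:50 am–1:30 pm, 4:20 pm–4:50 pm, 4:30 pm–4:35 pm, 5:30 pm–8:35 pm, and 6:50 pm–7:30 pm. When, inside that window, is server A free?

Covered (merged): 8:05 am-9:25 am, 9:50 am-1:30 pm, 4:20 pm-4:50 pm, 5:30 pm-8:35 pm.
Gaps within 8:05 am-8:35 pm: 9:25 am-9:50 am, 1:30 pm-4:20 pm, 4:50 pm-5:30 pm.

9:25 am-9:50 am, 1:30 pm-4:20 pm, 4:50 pm-5:30 pm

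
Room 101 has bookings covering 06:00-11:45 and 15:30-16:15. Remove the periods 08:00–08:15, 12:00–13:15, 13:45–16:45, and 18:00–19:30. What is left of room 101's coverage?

06:00–11:45 \ B = 06:00–08:00, 08:15–11:45.
15:30–16:15: entirely removed.

06:00–08:00, 08:15–11:45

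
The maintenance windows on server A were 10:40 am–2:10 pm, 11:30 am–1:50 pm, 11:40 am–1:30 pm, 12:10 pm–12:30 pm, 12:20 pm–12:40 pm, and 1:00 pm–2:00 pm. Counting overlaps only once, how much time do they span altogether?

Merged: 10:40 am–2:10 pm.
Length: 3 h 30 min.

3 h 30 min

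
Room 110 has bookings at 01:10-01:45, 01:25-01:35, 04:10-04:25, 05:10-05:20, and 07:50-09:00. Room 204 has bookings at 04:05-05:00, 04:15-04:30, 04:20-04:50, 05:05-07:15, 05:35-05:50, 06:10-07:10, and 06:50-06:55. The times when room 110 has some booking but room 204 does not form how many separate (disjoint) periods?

A, merged: 01:10–01:45, 04:10–04:25, 05:10–05:20, 07:50–09:00.
B, merged: 04:05–05:00, 05:05–07:15.
A \ B = 01:10–01:45, 07:50–09:00.
That is 2 disjoint pieces.

2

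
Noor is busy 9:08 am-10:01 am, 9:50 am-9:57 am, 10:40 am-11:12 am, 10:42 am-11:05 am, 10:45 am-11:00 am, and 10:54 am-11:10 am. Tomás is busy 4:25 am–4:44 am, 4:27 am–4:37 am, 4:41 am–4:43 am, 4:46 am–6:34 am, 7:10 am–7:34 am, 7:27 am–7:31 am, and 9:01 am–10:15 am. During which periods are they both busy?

First set merges to 9:08 am–10:01 am, 10:40 am–11:12 am.
Second set merges to 4:25 am–4:44 am, 4:46 am–6:34 am, 7:10 am–7:34 am, 9:01 am–10:15 am.
9:08 am–10:01 am ∩ B → 9:08 am–10:01 am.
10:40 am–11:12 am meets no B interval.

9:08 am–10:01 am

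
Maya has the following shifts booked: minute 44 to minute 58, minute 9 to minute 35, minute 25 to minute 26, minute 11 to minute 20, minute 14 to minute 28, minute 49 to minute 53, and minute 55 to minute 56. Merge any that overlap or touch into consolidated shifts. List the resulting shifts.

Sort by start: minute 9 to minute 35, minute 11 to minute 20, minute 14 to minute 28, minute 25 to minute 26, minute 44 to minute 58, minute 49 to minute 53, minute 55 to minute 56.
minute 11 to minute 20 overlaps/touches minute 9 to minute 35 → extend to minute 9 to minute 35.
minute 14 to minute 28 overlaps/touches minute 9 to minute 35 → extend to minute 9 to minute 35.
minute 25 to minute 26 overlaps/touches minute 9 to minute 35 → extend to minute 9 to minute 35.
minute 44 to minute 58 is disjoint → start new block.
minute 49 to minute 53 overlaps/touches minute 44 to minute 58 → extend to minute 44 to minute 58.
minute 55 to minute 56 overlaps/touches minute 44 to minute 58 → extend to minute 44 to minute 58.

minute 9 to minute 35, minute 44 to minute 58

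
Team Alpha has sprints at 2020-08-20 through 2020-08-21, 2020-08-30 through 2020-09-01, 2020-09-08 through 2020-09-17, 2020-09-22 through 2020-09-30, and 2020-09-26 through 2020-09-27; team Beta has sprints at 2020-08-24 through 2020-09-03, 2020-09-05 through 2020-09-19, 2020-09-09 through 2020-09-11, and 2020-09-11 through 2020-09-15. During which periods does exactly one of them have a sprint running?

A, merged: 2020-08-20 through 2020-08-21, 2020-08-30 through 2020-09-01, 2020-09-08 through 2020-09-17, 2020-09-22 through 2020-09-30.
B, merged: 2020-08-24 through 2020-09-03, 2020-09-05 through 2020-09-19.
A but not B: 2020-08-20 through 2020-08-21, 2020-09-22 through 2020-09-30.
B but not A: 2020-08-24 through 2020-08-29, 2020-09-02 through 2020-09-03, 2020-09-05 through 2020-09-07, 2020-09-18 through 2020-09-19.
Combining gives A △ B.

2020-08-20 through 2020-08-21, 2020-08-24 through 2020-08-29, 2020-09-02 through 2020-09-03, 2020-09-05 through 2020-09-07, 2020-09-18 through 2020-09-19, 2020-09-22 through 2020-09-30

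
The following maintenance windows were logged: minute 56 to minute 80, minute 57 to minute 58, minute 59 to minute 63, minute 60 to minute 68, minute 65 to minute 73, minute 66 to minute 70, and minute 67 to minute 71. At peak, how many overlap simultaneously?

5

Sweep endpoints in order; track running count of active intervals.
Peak of 5 reached at minute 67.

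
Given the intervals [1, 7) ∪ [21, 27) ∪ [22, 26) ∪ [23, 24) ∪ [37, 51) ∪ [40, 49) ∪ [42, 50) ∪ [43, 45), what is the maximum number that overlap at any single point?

Walk the sorted start/end points keeping a running depth.
The depth first hits 4 at 43.

4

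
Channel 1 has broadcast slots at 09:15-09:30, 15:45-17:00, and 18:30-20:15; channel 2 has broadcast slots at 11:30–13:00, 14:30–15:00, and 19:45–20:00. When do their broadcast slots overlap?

19:45–20:00

09:15–09:30: no overlap with the second set.
15:45–17:00: no overlap with the second set.
18:30–20:15 meets the second set on 19:45–20:00.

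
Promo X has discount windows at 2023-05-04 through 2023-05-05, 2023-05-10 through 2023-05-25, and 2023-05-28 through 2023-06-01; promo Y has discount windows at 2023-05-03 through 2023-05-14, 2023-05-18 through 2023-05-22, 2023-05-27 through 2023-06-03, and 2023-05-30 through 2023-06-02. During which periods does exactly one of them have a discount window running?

Second set merges to 2023-05-03 through 2023-05-14, 2023-05-18 through 2023-05-22, 2023-05-27 through 2023-06-03.
Only in the first: 2023-05-15 through 2023-05-17, 2023-05-23 through 2023-05-25.
Only in the second: 2023-05-03 through 2023-05-03, 2023-05-06 through 2023-05-09, 2023-05-27 through 2023-05-27, 2023-06-02 through 2023-06-03.
Together these are the periods covered by exactly one.

2023-05-03 through 2023-05-03, 2023-05-06 through 2023-05-09, 2023-05-15 through 2023-05-17, 2023-05-23 through 2023-05-25, 2023-05-27 through 2023-05-27, 2023-06-02 through 2023-06-03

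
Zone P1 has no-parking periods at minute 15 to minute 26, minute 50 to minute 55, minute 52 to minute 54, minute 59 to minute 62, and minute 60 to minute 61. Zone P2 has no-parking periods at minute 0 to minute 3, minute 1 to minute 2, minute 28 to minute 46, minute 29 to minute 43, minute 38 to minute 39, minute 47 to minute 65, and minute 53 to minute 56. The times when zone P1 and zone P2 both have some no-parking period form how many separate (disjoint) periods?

First set merges to minute 15 to minute 26, minute 50 to minute 55, minute 59 to minute 62.
Second set merges to minute 0 to minute 3, minute 28 to minute 46, minute 47 to minute 65.
A ∩ B = minute 50 to minute 55, minute 59 to minute 62.
That is 2 disjoint pieces.

2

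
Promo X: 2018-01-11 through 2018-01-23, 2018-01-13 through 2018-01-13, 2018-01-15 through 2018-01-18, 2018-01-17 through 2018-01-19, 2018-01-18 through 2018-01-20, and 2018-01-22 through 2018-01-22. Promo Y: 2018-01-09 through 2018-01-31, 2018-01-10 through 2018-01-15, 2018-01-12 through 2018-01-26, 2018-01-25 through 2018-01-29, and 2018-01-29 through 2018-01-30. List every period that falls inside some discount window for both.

2018-01-11 through 2018-01-23

First set merges to 2018-01-11 through 2018-01-23.
Second set merges to 2018-01-09 through 2018-01-31.
2018-01-11 through 2018-01-23 overlaps B on 2018-01-11 through 2018-01-23.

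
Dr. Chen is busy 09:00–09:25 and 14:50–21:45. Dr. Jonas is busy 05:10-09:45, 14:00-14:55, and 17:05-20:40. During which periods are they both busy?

09:00–09:25 meets the second set on 09:00–09:25.
14:50–21:45 meets the second set on 14:50–14:55, 17:05–20:40.

09:00–09:25, 14:50–14:55, 17:05–20:40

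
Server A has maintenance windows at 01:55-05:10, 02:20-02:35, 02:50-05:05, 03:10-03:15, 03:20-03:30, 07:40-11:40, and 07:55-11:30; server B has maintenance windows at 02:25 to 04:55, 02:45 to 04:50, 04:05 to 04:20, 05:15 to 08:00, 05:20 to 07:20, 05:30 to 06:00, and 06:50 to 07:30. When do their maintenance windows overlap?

First set merges to 01:55–05:10, 07:40–11:40.
Second set merges to 02:25–04:55, 05:15–08:00.
01:55–05:10 meets the second set on 02:25–04:55.
07:40–11:40 meets the second set on 07:40–08:00.

02:25–04:55, 07:40–08:00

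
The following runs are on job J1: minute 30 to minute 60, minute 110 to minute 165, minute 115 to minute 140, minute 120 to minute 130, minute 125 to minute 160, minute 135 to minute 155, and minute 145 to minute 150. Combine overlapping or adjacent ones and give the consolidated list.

minute 30 to minute 60, minute 110 to minute 165

minute 110 to minute 165 is disjoint → start new block.
minute 115 to minute 140 overlaps/touches minute 110 to minute 165 → extend to minute 110 to minute 165.
minute 120 to minute 130 overlaps/touches minute 110 to minute 165 → extend to minute 110 to minute 165.
minute 125 to minute 160 overlaps/touches minute 110 to minute 165 → extend to minute 110 to minute 165.
minute 135 to minute 155 overlaps/touches minute 110 to minute 165 → extend to minute 110 to minute 165.
minute 145 to minute 150 overlaps/touches minute 110 to minute 165 → extend to minute 110 to minute 165.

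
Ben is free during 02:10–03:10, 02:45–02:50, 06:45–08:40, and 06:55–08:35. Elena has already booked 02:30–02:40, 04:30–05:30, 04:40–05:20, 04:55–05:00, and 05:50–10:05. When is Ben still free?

A, merged: 02:10–03:10, 06:45–08:40.
B, merged: 02:30–02:40, 04:30–05:30, 05:50–10:05.
02:10–03:10 with B removed leaves 02:10–02:30, 02:40–03:10.
06:45–08:40 lies entirely inside B → drops out.

02:10–02:30, 02:40–03:10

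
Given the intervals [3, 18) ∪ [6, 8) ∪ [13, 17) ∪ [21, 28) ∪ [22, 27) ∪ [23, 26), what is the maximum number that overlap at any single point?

Walk the sorted start/end points keeping a running depth.
The depth first hits 3 at 23.

3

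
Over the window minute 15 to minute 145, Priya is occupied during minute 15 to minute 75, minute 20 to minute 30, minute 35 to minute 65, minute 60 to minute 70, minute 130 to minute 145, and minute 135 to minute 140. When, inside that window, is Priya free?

minute 75 to minute 130

Covered (merged): minute 15 to minute 75, minute 130 to minute 145.
Uncovered inside minute 15 to minute 145: minute 75 to minute 130.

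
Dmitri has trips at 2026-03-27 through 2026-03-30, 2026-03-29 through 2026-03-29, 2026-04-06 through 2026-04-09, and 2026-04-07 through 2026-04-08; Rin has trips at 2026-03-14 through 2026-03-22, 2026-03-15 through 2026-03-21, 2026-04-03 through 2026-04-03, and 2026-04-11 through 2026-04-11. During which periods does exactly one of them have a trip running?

2026-03-14 through 2026-03-22, 2026-03-27 through 2026-03-30, 2026-04-03 through 2026-04-03, 2026-04-06 through 2026-04-09, 2026-04-11 through 2026-04-11

First set merges to 2026-03-27 through 2026-03-30, 2026-04-06 through 2026-04-09.
Second set merges to 2026-03-14 through 2026-03-22, 2026-04-03 through 2026-04-03, 2026-04-11 through 2026-04-11.
A but not B: 2026-03-27 through 2026-03-30, 2026-04-06 through 2026-04-09.
B but not A: 2026-03-14 through 2026-03-22, 2026-04-03 through 2026-04-03, 2026-04-11 through 2026-04-11.
Combining gives A △ B.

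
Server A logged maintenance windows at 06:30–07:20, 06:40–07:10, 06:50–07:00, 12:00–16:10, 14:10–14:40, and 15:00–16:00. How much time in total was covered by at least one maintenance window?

Merged: 06:30-07:20, 12:00-16:10.
Lengths: 50 min + 4 h 10 min = 5 h.

5 h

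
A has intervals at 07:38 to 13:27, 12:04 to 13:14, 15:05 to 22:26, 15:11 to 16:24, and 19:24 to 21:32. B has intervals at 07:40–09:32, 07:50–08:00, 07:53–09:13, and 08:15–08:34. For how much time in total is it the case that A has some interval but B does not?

11 h 18 min

Merge the first list: 07:38–13:27, 15:05–22:26.
Merge the second list: 07:40–09:32.
A \ B = 07:38–07:40, 09:32–13:27, 15:05–22:26.
Total: 2 min + 3 h 55 min + 7 h 21 min = 11 h 18 min.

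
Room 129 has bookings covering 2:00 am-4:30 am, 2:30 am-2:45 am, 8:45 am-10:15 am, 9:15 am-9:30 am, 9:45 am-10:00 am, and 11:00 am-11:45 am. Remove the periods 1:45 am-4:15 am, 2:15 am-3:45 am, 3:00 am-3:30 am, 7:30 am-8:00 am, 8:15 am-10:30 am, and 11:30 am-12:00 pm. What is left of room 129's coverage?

4:15 am–4:30 am, 11:00 am–11:30 am

A, merged: 2:00 am–4:30 am, 8:45 am–10:15 am, 11:00 am–11:45 am.
B, merged: 1:45 am–4:15 am, 7:30 am–8:00 am, 8:15 am–10:30 am, 11:30 am–12:00 pm.
2:00 am–4:30 am \ B = 4:15 am–4:30 am.
8:45 am–10:15 am: entirely removed.
11:00 am–11:45 am \ B = 11:00 am–11:30 am.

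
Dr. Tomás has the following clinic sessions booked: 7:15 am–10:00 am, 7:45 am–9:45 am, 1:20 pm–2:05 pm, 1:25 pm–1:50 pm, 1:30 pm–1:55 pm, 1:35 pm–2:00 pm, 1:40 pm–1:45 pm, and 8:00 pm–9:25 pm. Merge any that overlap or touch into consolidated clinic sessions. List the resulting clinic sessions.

7:45 am–9:45 am overlaps/touches 7:15 am–10:00 am → extend to 7:15 am–10:00 am.
1:20 pm–2:05 pm is disjoint → start new block.
1:25 pm–1:50 pm overlaps/touches 1:20 pm–2:05 pm → extend to 1:20 pm–2:05 pm.
1:30 pm–1:55 pm overlaps/touches 1:20 pm–2:05 pm → extend to 1:20 pm–2:05 pm.
1:35 pm–2:00 pm overlaps/touches 1:20 pm–2:05 pm → extend to 1:20 pm–2:05 pm.
1:40 pm–1:45 pm overlaps/touches 1:20 pm–2:05 pm → extend to 1:20 pm–2:05 pm.
8:00 pm–9:25 pm is disjoint → start new block.

7:15 am–10:00 am, 1:20 pm–2:05 pm, 8:00 pm–9:25 pm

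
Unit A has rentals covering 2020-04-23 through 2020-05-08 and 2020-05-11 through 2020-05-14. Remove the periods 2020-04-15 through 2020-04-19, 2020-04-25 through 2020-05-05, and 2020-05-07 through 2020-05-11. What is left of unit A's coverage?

2020-04-23 through 2020-04-24, 2020-05-06 through 2020-05-06, 2020-05-12 through 2020-05-14

2020-04-23 through 2020-05-08 \ B = 2020-04-23 through 2020-04-24, 2020-05-06 through 2020-05-06.
2020-05-11 through 2020-05-14 \ B = 2020-05-12 through 2020-05-14.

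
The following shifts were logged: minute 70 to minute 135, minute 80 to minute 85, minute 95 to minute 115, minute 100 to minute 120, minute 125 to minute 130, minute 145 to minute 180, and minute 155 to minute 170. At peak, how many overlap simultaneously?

At minute 100, 3 of the intervals are simultaneously active.
No point has more.

3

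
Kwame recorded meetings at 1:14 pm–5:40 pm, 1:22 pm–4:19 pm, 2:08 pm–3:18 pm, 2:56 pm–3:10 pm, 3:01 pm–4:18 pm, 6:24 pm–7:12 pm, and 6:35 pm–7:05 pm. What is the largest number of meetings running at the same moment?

Sweep endpoints in order; track running count of active intervals.
Peak of 5 reached at 3:01 pm.

5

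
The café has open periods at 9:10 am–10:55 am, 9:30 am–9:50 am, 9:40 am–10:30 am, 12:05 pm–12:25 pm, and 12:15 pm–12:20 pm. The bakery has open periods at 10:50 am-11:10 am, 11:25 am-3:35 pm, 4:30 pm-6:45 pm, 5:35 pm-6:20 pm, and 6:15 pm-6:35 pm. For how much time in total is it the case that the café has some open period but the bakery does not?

1 h 40 min

Merge the first list: 9:10 am–10:55 am, 12:05 pm–12:25 pm.
Merge the second list: 10:50 am–11:10 am, 11:25 am–3:35 pm, 4:30 pm–6:45 pm.
A \ B = 9:10 am–10:50 am.
Total: 1 h 40 min.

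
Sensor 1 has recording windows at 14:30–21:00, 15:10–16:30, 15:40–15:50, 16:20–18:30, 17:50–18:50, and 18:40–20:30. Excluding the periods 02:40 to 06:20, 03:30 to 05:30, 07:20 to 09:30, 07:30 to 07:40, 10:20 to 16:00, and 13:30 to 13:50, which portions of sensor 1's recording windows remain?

16:00–21:00

First set merges to 14:30–21:00.
Second set merges to 02:40–06:20, 07:20–09:30, 10:20–16:00.
14:30–21:00 with B removed leaves 16:00–21:00.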